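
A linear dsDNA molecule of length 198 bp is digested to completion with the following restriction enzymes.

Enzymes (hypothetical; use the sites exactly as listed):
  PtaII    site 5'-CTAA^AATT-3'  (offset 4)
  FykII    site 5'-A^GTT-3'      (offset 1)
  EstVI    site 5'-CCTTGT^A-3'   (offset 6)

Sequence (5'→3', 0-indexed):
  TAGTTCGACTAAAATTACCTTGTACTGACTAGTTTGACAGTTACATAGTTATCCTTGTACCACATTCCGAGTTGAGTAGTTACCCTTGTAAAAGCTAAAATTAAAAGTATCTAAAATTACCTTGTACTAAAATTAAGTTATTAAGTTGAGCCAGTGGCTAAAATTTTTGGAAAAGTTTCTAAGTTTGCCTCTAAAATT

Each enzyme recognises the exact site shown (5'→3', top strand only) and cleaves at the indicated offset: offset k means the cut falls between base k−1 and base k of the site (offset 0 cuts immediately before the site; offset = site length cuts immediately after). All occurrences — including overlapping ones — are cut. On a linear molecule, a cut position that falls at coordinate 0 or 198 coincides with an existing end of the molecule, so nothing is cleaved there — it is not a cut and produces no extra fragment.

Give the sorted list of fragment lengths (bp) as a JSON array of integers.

Site scan:
  PtaII (CTAAAATT, off=4): starts [8, 94, 110, 126, 157, 190] → cuts [12, 98, 114, 130, 161, 194]
  FykII (AGTT, off=1): starts [1, 30, 38, 46, 69, 77, 135, 143, 173, 181] → cuts [2, 31, 39, 47, 70, 78, 136, 144, 174, 182]
  EstVI (CCTTGTA, off=6): starts [17, 52, 83, 119] → cuts [23, 58, 89, 125]

All cut coordinates (distinct, sorted): [2, 12, 23, 31, 39, 47, 58, 70, 78, 89, 98, 114, 125, 130, 136, 144, 161, 174, 182, 194]

Fragments:
  [0,2): 2 bp
  [2,12): 10 bp
  [12,23): 11 bp
  [23,31): 8 bp
  [31,39): 8 bp
  [39,47): 8 bp
  [47,58): 11 bp
  [58,70): 12 bp
  [70,78): 8 bp
  [78,89): 11 bp
  [89,98): 9 bp
  [98,114): 16 bp
  [114,125): 11 bp
  [125,130): 5 bp
  [130,136): 6 bp
  [136,144): 8 bp
  [144,161): 17 bp
  [161,174): 13 bp
  [174,182): 8 bp
  [182,194): 12 bp
  [194,198): 4 bp

[2,4,5,6,8,8,8,8,8,8,9,10,11,11,11,11,12,12,13,16,17]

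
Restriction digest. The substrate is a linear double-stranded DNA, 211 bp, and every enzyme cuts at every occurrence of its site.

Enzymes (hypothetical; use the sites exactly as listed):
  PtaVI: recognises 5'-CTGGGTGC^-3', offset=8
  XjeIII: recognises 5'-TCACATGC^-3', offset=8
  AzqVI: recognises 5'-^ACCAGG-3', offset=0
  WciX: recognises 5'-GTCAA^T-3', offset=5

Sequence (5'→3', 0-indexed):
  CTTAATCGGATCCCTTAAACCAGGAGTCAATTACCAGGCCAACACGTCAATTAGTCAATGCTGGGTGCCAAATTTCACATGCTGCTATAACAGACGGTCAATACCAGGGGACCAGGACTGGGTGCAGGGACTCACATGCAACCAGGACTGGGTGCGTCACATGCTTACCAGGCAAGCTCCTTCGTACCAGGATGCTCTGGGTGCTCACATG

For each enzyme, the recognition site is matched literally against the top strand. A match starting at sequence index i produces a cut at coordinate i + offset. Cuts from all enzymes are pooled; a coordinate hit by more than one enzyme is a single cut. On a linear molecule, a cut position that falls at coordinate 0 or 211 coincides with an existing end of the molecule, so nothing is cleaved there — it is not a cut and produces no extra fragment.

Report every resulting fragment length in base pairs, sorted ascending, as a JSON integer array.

[1,1,2,2,7,8,8,9,10,12,14,14,15,15,18,18,19,19,19]

Per-enzyme occurrences:
  PtaVI CTGGGTGC/8: at [60, 117, 147, 196] ⇒ [68, 125, 155, 204]
  XjeIII TCACATGC/8: at [74, 131, 156] ⇒ [82, 139, 164]
  AzqVI ACCAGG/0: at [18, 32, 102, 110, 140, 166, 185] ⇒ [18, 32, 102, 110, 140, 166, 185]
  WciX GTCAAT/5: at [25, 45, 53, 96] ⇒ [30, 50, 58, 101]

Pooled cuts: [18, 30, 32, 50, 58, 68, 82, 101, 102, 110, 125, 139, 140, 155, 164, 166, 185, 204]

Fragment lengths:
  [0,18): 18 bp
  [18,30): 12 bp
  [30,32): 2 bp
  [32,50): 18 bp
  [50,58): 8 bp
  [58,68): 10 bp
  [68,82): 14 bp
  [82,101): 19 bp
  [101,102): 1 bp
  [102,110): 8 bp
  [110,125): 15 bp
  [125,139): 14 bp
  [139,140): 1 bp
  [140,155): 15 bp
  [155,164): 9 bp
  [164,166): 2 bp
  [166,185): 19 bp
  [185,204): 19 bp
  [204,211): 7 bp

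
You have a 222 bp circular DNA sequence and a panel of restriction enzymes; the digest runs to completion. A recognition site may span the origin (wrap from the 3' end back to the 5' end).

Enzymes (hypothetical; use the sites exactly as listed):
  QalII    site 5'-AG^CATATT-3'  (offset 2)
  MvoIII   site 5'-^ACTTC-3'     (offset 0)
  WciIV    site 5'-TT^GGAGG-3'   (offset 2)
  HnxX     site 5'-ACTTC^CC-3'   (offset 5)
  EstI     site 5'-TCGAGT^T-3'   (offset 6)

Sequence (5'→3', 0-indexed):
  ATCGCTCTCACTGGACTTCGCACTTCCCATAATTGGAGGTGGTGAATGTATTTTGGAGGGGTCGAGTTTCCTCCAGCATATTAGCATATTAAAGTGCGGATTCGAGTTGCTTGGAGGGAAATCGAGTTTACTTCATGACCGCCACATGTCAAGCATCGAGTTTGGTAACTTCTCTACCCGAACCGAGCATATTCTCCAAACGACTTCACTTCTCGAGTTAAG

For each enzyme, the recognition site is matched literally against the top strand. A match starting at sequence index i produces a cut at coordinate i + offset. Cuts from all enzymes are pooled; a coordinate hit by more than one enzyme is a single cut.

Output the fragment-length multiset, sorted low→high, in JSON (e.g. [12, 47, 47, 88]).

[2,5,5,5,6,7,8,8,9,11,13,15,15,18,20,20,23,32]

Site scan:
  QalII AGCATATT/2: at [74, 82, 185] ⇒ [76, 84, 187]
  MvoIII ACTTC/0: at [14, 21, 129, 167, 202, 207] ⇒ [14, 21, 129, 167, 202, 207]
  WciIV TTGGAGG/2: at [32, 52, 110] ⇒ [34, 54, 112]
  HnxX ACTTCCC/5: at [21] ⇒ [26]
  EstI TCGAGTT/6: at [61, 101, 121, 155, 212] ⇒ [67, 107, 127, 161, 218]

All cut coordinates (distinct, sorted): [14, 21, 26, 34, 54, 67, 76, 84, 107, 112, 127, 129, 161, 167, 187, 202, 207, 218]

Fragment lengths:
  14→21: 7 bp
  21→26: 5 bp
  26→34: 8 bp
  34→54: 20 bp
  54→67: 13 bp
  67→76: 9 bp
  76→84: 8 bp
  84→107: 23 bp
  107→112: 5 bp
  112→127: 15 bp
  127→129: 2 bp
  129→161: 32 bp
  161→167: 6 bp
  167→187: 20 bp
  187→202: 15 bp
  202→207: 5 bp
  207→218: 11 bp
  218→14 (wrap): 222-218+14 = 18 bp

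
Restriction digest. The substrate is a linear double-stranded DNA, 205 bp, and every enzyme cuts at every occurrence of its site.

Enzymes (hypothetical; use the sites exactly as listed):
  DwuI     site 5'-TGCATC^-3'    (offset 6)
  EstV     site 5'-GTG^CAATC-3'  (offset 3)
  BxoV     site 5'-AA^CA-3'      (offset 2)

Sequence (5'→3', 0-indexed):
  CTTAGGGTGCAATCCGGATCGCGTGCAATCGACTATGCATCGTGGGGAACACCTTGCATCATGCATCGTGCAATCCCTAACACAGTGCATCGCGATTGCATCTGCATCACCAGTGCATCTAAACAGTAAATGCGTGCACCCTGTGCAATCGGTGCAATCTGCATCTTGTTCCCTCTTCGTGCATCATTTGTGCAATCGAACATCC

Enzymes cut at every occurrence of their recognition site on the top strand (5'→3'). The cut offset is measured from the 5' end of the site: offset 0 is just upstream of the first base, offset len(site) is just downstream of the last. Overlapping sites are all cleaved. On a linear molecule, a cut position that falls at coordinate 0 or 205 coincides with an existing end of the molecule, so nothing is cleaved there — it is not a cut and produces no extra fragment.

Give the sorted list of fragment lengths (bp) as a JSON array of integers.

Site scan:
  DwuI TGCATC/6: at [35, 54, 61, 85, 96, 102, 113, 159, 179] ⇒ [41, 60, 67, 91, 102, 108, 119, 165, 185]
  EstV GTGCAATC/3: at [6, 22, 67, 142, 151, 189] ⇒ [9, 25, 70, 145, 154, 192]
  BxoV AACA/2: at [47, 78, 121, 198] ⇒ [49, 80, 123, 200]

Pooled cuts: [9, 25, 41, 49, 60, 67, 70, 80, 91, 102, 108, 119, 123, 145, 154, 165, 185, 192, 200]

Fragment lengths:
  [0,9): 9 bp
  [9,25): 16 bp
  [25,41): 16 bp
  [41,49): 8 bp
  [49,60): 11 bp
  [60,67): 7 bp
  [67,70): 3 bp
  [70,80): 10 bp
  [80,91): 11 bp
  [91,102): 11 bp
  [102,108): 6 bp
  [108,119): 11 bp
  [119,123): 4 bp
  [123,145): 22 bp
  [145,154): 9 bp
  [154,165): 11 bp
  [165,185): 20 bp
  [185,192): 7 bp
  [192,200): 8 bp
  [200,205): 5 bp

[3,4,5,6,7,7,8,8,9,9,10,11,11,11,11,11,16,16,20,22]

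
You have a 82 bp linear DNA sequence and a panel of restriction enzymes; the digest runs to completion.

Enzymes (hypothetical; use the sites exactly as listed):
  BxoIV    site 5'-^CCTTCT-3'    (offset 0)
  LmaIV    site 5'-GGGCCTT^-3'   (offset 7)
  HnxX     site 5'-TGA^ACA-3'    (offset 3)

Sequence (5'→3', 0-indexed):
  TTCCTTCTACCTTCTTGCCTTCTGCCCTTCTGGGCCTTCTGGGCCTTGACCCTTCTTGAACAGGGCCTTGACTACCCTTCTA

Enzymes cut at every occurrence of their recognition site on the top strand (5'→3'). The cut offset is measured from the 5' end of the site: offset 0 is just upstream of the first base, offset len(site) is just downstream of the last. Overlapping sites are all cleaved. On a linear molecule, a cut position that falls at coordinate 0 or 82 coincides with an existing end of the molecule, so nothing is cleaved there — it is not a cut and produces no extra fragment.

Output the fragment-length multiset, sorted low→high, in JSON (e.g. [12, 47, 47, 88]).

Site scan:
  BxoIV CCTTCT/0: at [2, 9, 17, 25, 34, 50, 75] ⇒ [2, 9, 17, 25, 34, 50, 75]
  LmaIV GGGCCTT/7: at [31, 40, 62] ⇒ [38, 47, 69]
  HnxX TGAACA/3: at [56] ⇒ [59]

All cut coordinates (distinct, sorted): [2, 9, 17, 25, 34, 38, 47, 50, 59, 69, 75]

Fragments:
  [0,2): 2 bp
  [2,9): 7 bp
  [9,17): 8 bp
  [17,25): 8 bp
  [25,34): 9 bp
  [34,38): 4 bp
  [38,47): 9 bp
  [47,50): 3 bp
  [50,59): 9 bp
  [59,69): 10 bp
  [69,75): 6 bp
  [75,82): 7 bp

[2,3,4,6,7,7,8,8,9,9,9,10]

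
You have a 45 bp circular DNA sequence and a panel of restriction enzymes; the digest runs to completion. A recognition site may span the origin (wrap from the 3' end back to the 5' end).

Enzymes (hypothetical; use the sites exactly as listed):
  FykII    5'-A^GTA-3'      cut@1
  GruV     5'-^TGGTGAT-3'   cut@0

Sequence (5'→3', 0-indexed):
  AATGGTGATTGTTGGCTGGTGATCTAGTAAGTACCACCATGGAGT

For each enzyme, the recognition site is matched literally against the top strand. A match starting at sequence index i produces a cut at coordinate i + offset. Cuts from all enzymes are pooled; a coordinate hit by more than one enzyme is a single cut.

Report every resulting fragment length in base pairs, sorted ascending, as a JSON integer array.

[4,4,10,13,14]

Scan for sites:
  FykII AGTA/1: at [25, 29, 42] ⇒ [26, 30, 43]
  GruV TGGTGAT/0: at [2, 16] ⇒ [2, 16]

Pooled cuts: [2, 16, 26, 30, 43]

Fragments:
  2→16: 14 bp
  16→26: 10 bp
  26→30: 4 bp
  30→43: 13 bp
  43→2 (wrap): 45-43+2 = 4 bp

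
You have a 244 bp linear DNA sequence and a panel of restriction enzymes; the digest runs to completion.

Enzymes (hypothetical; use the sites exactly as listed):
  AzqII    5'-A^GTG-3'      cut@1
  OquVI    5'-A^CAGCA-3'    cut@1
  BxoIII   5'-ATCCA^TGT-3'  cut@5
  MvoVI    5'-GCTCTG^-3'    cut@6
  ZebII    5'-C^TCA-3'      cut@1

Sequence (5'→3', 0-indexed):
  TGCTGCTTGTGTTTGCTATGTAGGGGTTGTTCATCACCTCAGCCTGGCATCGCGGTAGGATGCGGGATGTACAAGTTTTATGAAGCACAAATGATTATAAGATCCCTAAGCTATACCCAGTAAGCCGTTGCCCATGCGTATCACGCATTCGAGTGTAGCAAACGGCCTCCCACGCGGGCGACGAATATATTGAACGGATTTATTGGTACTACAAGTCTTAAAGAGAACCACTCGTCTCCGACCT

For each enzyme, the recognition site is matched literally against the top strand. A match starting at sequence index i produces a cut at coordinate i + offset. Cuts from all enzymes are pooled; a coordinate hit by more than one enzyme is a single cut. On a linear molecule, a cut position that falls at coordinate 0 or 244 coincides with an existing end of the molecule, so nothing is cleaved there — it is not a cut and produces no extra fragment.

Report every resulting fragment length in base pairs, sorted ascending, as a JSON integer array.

[38,92,114]

Scan for sites:
  AzqII AGTG/1: at [151] ⇒ [152]
  OquVI (ACAGCA, off=1): no sites
  BxoIII (ATCCATGT, off=5): no sites
  MvoVI (GCTCTG, off=6): no sites
  ZebII CTCA/1: at [37] ⇒ [38]

Pooled cuts: [38, 152]

Fragment lengths:
  [0,38): 38 bp
  [38,152): 114 bp
  [152,244): 92 bp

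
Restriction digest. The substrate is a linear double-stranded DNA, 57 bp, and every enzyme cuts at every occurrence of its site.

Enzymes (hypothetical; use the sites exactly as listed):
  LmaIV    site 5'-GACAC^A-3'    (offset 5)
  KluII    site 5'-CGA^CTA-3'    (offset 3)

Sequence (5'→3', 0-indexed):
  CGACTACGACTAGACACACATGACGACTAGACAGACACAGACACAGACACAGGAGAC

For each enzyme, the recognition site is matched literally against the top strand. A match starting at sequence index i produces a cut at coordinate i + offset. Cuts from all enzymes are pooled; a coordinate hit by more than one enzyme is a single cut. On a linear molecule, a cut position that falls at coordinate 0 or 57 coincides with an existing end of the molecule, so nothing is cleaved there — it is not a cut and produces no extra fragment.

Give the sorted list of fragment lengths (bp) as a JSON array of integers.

[3,6,6,6,7,8,9,12]

Scan for sites:
  LmaIV (GACACA, off=5): starts [12, 33, 39, 45] → cuts [17, 38, 44, 50]
  KluII (CGACTA, off=3): starts [0, 6, 23] → cuts [3, 9, 26]

Pooled cuts: [3, 9, 17, 26, 38, 44, 50]

Fragments:
  [0,3): 3 bp
  [3,9): 6 bp
  [9,17): 8 bp
  [17,26): 9 bp
  [26,38): 12 bp
  [38,44): 6 bp
  [44,50): 6 bp
  [50,57): 7 bp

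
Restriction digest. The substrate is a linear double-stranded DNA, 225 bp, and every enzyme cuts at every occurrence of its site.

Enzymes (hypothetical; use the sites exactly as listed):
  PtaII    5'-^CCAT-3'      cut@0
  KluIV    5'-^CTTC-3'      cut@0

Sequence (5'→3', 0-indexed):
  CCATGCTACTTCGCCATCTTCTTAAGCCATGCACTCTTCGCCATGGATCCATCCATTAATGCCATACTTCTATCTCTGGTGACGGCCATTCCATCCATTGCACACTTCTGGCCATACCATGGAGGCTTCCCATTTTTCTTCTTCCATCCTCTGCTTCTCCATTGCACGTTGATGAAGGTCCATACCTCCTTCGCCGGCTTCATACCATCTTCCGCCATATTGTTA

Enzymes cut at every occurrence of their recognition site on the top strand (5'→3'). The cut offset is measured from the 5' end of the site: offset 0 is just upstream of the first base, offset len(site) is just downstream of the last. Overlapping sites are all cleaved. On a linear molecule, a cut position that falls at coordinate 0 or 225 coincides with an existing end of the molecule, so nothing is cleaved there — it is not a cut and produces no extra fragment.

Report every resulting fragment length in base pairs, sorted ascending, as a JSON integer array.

[3,3,4,4,4,4,4,5,5,5,5,5,5,6,7,7,8,8,8,9,9,9,9,9,9,10,10,11,19,21]

Scan for sites:
  PtaII CCAT/0: at [0, 13, 26, 40, 48, 52, 61, 85, 90, 94, 111, 116, 129, 143, 158, 179, 204, 214] ⇒ [13, 26, 40, 48, 52, 61, 85, 90, 94, 111, 116, 129, 143, 158, 179, 204, 214] (position 0 is a terminus of the linear molecule — no cut)
  KluIV CTTC/0: at [8, 17, 35, 66, 104, 125, 137, 140, 153, 188, 197, 208] ⇒ [8, 17, 35, 66, 104, 125, 137, 140, 153, 188, 197, 208]

All cut coordinates (distinct, sorted): [8, 13, 17, 26, 35, 40, 48, 52, 61, 66, 85, 90, 94, 104, 111, 116, 125, 129, 137, 140, 143, 153, 158, 179, 188, 197, 204, 208, 214]

Fragments:
  [0,8): 8 bp
  [8,13): 5 bp
  [13,17): 4 bp
  [17,26): 9 bp
  [26,35): 9 bp
  [35,40): 5 bp
  [40,48): 8 bp
  [48,52): 4 bp
  [52,61): 9 bp
  [61,66): 5 bp
  [66,85): 19 bp
  [85,90): 5 bp
  [90,94): 4 bp
  [94,104): 10 bp
  [104,111): 7 bp
  [111,116): 5 bp
  [116,125): 9 bp
  [125,129): 4 bp
  [129,137): 8 bp
  [137,140): 3 bp
  [140,143): 3 bp
  [143,153): 10 bp
  [153,158): 5 bp
  [158,179): 21 bp
  [179,188): 9 bp
  [188,197): 9 bp
  [197,204): 7 bp
  [204,208): 4 bp
  [208,214): 6 bp
  [214,225): 11 bp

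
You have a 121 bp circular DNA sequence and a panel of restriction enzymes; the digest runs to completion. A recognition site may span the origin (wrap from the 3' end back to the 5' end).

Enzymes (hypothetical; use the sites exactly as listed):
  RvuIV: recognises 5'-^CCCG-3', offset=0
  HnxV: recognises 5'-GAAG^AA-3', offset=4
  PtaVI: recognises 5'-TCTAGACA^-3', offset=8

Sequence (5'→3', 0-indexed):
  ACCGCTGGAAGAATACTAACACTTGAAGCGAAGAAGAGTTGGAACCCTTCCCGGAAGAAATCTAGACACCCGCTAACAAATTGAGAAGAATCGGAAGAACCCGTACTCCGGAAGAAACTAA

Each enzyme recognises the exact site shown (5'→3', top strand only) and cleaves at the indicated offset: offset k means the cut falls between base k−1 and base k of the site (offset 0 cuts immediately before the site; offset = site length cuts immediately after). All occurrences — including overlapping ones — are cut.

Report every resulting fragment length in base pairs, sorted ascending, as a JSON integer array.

[2,8,9,11,15,16,18,20,22]

Scan for sites:
  RvuIV CCCG/0: at [49, 68, 99] ⇒ [49, 68, 99]
  HnxV GAAGAA/4: at [7, 29, 53, 84, 93, 110] ⇒ [11, 33, 57, 88, 97, 114]
  PtaVI TCTAGACA/8: at [60] ⇒ [68]

Pooled cuts: [11, 33, 49, 57, 68, 88, 97, 99, 114]

Fragments:
  11→33: 22 bp
  33→49: 16 bp
  49→57: 8 bp
  57→68: 11 bp
  68→88: 20 bp
  88→97: 9 bp
  97→99: 2 bp
  99→114: 15 bp
  114→11 (wrap): 121-114+11 = 18 bp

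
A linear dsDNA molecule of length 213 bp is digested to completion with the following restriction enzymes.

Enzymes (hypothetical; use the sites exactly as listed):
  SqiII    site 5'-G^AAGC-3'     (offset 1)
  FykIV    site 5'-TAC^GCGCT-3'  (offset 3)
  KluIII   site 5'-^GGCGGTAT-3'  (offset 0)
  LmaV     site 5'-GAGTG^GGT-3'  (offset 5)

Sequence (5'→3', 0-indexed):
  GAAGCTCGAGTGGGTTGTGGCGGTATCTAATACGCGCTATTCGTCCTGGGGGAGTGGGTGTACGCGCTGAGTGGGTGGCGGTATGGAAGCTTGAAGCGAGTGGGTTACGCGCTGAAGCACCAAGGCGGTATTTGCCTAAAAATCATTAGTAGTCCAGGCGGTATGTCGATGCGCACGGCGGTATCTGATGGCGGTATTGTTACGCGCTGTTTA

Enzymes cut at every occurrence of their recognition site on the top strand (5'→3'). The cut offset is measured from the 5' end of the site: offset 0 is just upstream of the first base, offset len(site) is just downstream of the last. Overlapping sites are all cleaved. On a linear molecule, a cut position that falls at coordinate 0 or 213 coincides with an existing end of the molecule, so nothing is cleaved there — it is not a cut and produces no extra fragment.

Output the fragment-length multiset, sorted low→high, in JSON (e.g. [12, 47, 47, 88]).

Per-enzyme occurrences:
  SqiII GAAGC/1: at [0, 85, 92, 113] ⇒ [1, 86, 93, 114]
  FykIV TACGCGCT/3: at [30, 60, 105, 200] ⇒ [33, 63, 108, 203]
  KluIII GGCGGTAT/0: at [18, 76, 123, 156, 176, 189] ⇒ [18, 76, 123, 156, 176, 189]
  LmaV GAGTGGGT/5: at [7, 51, 68, 97] ⇒ [12, 56, 73, 102]

All cut coordinates (distinct, sorted): [1, 12, 18, 33, 56, 63, 73, 76, 86, 93, 102, 108, 114, 123, 156, 176, 189, 203]

Fragments:
  [0,1): 1 bp
  [1,12): 11 bp
  [12,18): 6 bp
  [18,33): 15 bp
  [33,56): 23 bp
  [56,63): 7 bp
  [63,73): 10 bp
  [73,76): 3 bp
  [76,86): 10 bp
  [86,93): 7 bp
  [93,102): 9 bp
  [102,108): 6 bp
  [108,114): 6 bp
  [114,123): 9 bp
  [123,156): 33 bp
  [156,176): 20 bp
  [176,189): 13 bp
  [189,203): 14 bp
  [203,213): 10 bp

[1,3,6,6,6,7,7,9,9,10,10,10,11,13,14,15,20,23,33]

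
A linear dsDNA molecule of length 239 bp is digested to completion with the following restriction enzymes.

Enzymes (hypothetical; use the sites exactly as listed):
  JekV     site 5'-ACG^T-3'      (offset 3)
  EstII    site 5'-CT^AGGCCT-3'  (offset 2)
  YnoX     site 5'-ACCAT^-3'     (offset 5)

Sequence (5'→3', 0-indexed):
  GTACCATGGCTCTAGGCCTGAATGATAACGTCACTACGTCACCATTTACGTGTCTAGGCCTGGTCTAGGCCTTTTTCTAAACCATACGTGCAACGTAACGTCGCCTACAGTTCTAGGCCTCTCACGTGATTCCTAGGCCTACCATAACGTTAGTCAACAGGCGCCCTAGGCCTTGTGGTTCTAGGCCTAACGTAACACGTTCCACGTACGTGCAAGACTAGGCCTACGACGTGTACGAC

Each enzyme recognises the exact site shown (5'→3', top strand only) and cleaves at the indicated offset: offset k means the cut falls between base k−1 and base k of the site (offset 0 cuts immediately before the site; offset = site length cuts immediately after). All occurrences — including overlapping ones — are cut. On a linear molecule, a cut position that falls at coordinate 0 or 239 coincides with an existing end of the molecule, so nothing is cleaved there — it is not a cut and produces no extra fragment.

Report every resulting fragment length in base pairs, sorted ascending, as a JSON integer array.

Per-enzyme occurrences:
  JekV ACGT/3: at [27, 35, 47, 85, 92, 97, 123, 146, 189, 196, 203, 207, 228] ⇒ [30, 38, 50, 88, 95, 100, 126, 149, 192, 199, 206, 210, 231]
  EstII CTAGGCCT/2: at [11, 53, 64, 112, 132, 165, 180, 217] ⇒ [13, 55, 66, 114, 134, 167, 182, 219]
  YnoX ACCAT/5: at [2, 40, 80, 140] ⇒ [7, 45, 85, 145]

Pooled cuts: [7, 13, 30, 38, 45, 50, 55, 66, 85, 88, 95, 100, 114, 126, 134, 145, 149, 167, 182, 192, 199, 206, 210, 219, 231]

Fragments:
  [0,7): 7 bp
  [7,13): 6 bp
  [13,30): 17 bp
  [30,38): 8 bp
  [38,45): 7 bp
  [45,50): 5 bp
  [50,55): 5 bp
  [55,66): 11 bp
  [66,85): 19 bp
  [85,88): 3 bp
  [88,95): 7 bp
  [95,100): 5 bp
  [100,114): 14 bp
  [114,126): 12 bp
  [126,134): 8 bp
  [134,145): 11 bp
  [145,149): 4 bp
  [149,167): 18 bp
  [167,182): 15 bp
  [182,192): 10 bp
  [192,199): 7 bp
  [199,206): 7 bp
  [206,210): 4 bp
  [210,219): 9 bp
  [219,231): 12 bp
  [231,239): 8 bp

[3,4,4,5,5,5,6,7,7,7,7,7,8,8,8,9,10,11,11,12,12,14,15,17,18,19]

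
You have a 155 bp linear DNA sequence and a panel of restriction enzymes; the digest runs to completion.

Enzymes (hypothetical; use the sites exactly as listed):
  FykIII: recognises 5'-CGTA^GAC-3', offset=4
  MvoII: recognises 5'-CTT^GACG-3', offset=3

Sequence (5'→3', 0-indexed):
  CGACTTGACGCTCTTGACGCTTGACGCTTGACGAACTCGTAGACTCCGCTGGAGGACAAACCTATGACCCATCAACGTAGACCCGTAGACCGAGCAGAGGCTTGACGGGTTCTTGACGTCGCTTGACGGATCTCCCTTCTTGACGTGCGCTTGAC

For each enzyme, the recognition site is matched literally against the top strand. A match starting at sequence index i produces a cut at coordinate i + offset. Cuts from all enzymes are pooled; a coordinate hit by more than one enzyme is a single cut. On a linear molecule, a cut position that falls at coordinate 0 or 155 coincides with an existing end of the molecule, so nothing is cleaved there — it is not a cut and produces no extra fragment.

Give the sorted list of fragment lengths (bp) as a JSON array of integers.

[6,7,7,8,9,10,11,12,14,16,17,38]

Per-enzyme occurrences:
  FykIII (CGTAGAC, off=4): starts [37, 75, 83] → cuts [41, 79, 87]
  MvoII (CTTGACG, off=3): starts [3, 12, 19, 26, 100, 111, 121, 138] → cuts [6, 15, 22, 29, 103, 114, 124, 141]

All cut coordinates (distinct, sorted): [6, 15, 22, 29, 41, 79, 87, 103, 114, 124, 141]

Fragments:
  [0,6): 6 bp
  [6,15): 9 bp
  [15,22): 7 bp
  [22,29): 7 bp
  [29,41): 12 bp
  [41,79): 38 bp
  [79,87): 8 bp
  [87,103): 16 bp
  [103,114): 11 bp
  [114,124): 10 bp
  [124,141): 17 bp
  [141,155): 14 bp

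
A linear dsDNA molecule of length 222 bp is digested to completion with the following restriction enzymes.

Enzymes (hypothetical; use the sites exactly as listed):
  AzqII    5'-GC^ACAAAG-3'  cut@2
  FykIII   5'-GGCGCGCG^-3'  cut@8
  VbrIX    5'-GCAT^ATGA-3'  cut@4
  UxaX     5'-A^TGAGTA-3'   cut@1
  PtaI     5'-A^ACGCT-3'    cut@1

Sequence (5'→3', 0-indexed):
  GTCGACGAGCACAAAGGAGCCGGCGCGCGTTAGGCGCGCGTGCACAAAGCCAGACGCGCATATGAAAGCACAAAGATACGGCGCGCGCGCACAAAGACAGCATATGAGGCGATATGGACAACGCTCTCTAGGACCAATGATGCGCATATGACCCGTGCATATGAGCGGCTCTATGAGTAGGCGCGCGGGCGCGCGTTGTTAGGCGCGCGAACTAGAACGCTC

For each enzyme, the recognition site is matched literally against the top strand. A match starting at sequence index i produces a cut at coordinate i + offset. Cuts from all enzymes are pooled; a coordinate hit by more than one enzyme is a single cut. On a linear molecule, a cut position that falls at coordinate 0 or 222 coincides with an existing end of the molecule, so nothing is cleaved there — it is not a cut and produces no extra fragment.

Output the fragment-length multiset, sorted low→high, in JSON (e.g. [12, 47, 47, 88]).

[3,3,6,7,8,8,10,11,13,13,13,14,14,17,18,18,19,27]

Per-enzyme occurrences:
  AzqII (GCACAAAG, off=2): starts [8, 41, 67, 88] → cuts [10, 43, 69, 90]
  FykIII (GGCGCGCG, off=8): starts [21, 32, 79, 179, 187, 201] → cuts [29, 40, 87, 187, 195, 209]
  VbrIX (GCATATGA, off=4): starts [57, 99, 143, 156] → cuts [61, 103, 147, 160]
  UxaX (ATGAGTA, off=1): starts [172] → cuts [173]
  PtaI (AACGCT, off=1): starts [119, 215] → cuts [120, 216]

Pooled cuts: [10, 29, 40, 43, 61, 69, 87, 90, 103, 120, 147, 160, 173, 187, 195, 209, 216]

Fragment lengths:
  [0,10): 10 bp
  [10,29): 19 bp
  [29,40): 11 bp
  [40,43): 3 bp
  [43,61): 18 bp
  [61,69): 8 bp
  [69,87): 18 bp
  [87,90): 3 bp
  [90,103): 13 bp
  [103,120): 17 bp
  [120,147): 27 bp
  [147,160): 13 bp
  [160,173): 13 bp
  [173,187): 14 bp
  [187,195): 8 bp
  [195,209): 14 bp
  [209,216): 7 bp
  [216,222): 6 bp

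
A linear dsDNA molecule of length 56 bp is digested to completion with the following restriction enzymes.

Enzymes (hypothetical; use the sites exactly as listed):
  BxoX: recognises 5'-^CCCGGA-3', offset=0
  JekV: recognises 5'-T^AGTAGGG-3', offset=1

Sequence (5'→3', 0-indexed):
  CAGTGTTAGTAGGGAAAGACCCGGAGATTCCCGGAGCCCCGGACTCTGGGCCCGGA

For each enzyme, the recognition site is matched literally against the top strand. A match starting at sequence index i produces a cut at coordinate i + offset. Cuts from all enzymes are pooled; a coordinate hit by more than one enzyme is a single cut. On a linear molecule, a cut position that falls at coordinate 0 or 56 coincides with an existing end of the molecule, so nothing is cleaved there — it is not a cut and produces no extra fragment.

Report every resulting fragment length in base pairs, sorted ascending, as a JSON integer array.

Site scan:
  BxoX CCCGGA/0: at [19, 29, 37, 50] ⇒ [19, 29, 37, 50]
  JekV TAGTAGGG/1: at [6] ⇒ [7]

All cut coordinates (distinct, sorted): [7, 19, 29, 37, 50]

Fragment lengths:
  [0,7): 7 bp
  [7,19): 12 bp
  [19,29): 10 bp
  [29,37): 8 bp
  [37,50): 13 bp
  [50,56): 6 bp

[6,7,8,10,12,13]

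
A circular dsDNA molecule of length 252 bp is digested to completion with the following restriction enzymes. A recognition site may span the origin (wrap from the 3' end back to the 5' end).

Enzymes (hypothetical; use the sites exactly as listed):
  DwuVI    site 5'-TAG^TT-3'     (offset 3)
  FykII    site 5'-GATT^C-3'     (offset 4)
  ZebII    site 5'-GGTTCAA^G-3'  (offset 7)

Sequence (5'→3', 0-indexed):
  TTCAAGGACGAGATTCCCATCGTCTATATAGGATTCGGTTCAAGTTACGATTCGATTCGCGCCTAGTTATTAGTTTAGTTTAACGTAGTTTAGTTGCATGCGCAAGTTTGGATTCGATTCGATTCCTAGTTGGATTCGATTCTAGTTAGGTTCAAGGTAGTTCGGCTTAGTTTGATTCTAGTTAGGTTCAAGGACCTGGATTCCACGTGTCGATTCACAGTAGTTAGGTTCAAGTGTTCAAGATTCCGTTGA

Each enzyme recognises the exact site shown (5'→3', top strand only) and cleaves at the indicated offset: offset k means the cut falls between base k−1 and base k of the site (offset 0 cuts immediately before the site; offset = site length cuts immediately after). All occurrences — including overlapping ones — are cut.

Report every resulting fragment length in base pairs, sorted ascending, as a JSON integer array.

[4,4,5,5,5,5,5,5,5,5,7,7,7,8,8,9,9,9,10,10,10,10,10,11,12,13,13,20,21]

Per-enzyme occurrences:
  DwuVI (TAGTT, off=3): starts [63, 70, 75, 85, 90, 126, 142, 157, 167, 178, 220] → cuts [66, 73, 78, 88, 93, 129, 145, 160, 170, 181, 223]
  FykII (GATTC, off=4): starts [11, 31, 48, 53, 110, 115, 120, 132, 137, 173, 198, 211, 241, 250] → cuts [2, 15, 35, 52, 57, 114, 119, 124, 136, 141, 177, 202, 215, 245]
  ZebII (GGTTCAAG, off=7): starts [36, 148, 184, 226] → cuts [43, 155, 191, 233]

All cut coordinates (distinct, sorted): [2, 15, 35, 43, 52, 57, 66, 73, 78, 88, 93, 114, 119, 124, 129, 136, 141, 145, 155, 160, 170, 177, 181, 191, 202, 215, 223, 233, 245]

Fragment lengths:
  2→15: 13 bp
  15→35: 20 bp
  35→43: 8 bp
  43→52: 9 bp
  52→57: 5 bp
  57→66: 9 bp
  66→73: 7 bp
  73→78: 5 bp
  78→88: 10 bp
  88→93: 5 bp
  93→114: 21 bp
  114→119: 5 bp
  119→124: 5 bp
  124→129: 5 bp
  129→136: 7 bp
  136→141: 5 bp
  141→145: 4 bp
  145→155: 10 bp
  155→160: 5 bp
  160→170: 10 bp
  170→177: 7 bp
  177→181: 4 bp
  181→191: 10 bp
  191→202: 11 bp
  202→215: 13 bp
  215→223: 8 bp
  223→233: 10 bp
  233→245: 12 bp
  245→2 (wrap): 252-245+2 = 9 bp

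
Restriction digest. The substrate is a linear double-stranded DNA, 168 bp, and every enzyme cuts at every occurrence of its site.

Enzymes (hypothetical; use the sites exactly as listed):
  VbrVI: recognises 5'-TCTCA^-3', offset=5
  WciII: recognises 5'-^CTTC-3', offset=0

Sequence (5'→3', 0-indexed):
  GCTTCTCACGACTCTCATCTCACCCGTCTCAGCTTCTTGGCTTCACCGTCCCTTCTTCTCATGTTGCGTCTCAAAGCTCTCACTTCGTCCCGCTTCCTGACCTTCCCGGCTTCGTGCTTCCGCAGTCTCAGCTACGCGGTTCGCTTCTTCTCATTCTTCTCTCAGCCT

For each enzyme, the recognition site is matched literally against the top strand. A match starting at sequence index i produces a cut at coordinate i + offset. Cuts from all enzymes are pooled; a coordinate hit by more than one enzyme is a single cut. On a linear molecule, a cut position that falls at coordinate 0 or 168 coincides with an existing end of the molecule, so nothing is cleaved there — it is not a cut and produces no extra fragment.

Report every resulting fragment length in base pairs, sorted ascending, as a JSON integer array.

Per-enzyme occurrences:
  VbrVI (TCTCA, off=5): starts [3, 12, 17, 26, 56, 68, 77, 125, 148, 159] → cuts [8, 17, 22, 31, 61, 73, 82, 130, 153, 164]
  WciII (CTTC, off=0): starts [1, 32, 40, 51, 54, 82, 92, 101, 109, 116, 143, 146, 155] → cuts [1, 32, 40, 51, 54, 82, 92, 101, 109, 116, 143, 146, 155]

All cut coordinates (distinct, sorted): [1, 8, 17, 22, 31, 32, 40, 51, 54, 61, 73, 82, 92, 101, 109, 116, 130, 143, 146, 153, 155, 164]

Fragment lengths:
  [0,1): 1 bp
  [1,8): 7 bp
  [8,17): 9 bp
  [17,22): 5 bp
  [22,31): 9 bp
  [31,32): 1 bp
  [32,40): 8 bp
  [40,51): 11 bp
  [51,54): 3 bp
  [54,61): 7 bp
  [61,73): 12 bp
  [73,82): 9 bp
  [82,92): 10 bp
  [92,101): 9 bp
  [101,109): 8 bp
  [109,116): 7 bp
  [116,130): 14 bp
  [130,143): 13 bp
  [143,146): 3 bp
  [146,153): 7 bp
  [153,155): 2 bp
  [155,164): 9 bp
  [164,168): 4 bp

[1,1,2,3,3,4,5,7,7,7,7,8,8,9,9,9,9,9,10,11,12,13,14]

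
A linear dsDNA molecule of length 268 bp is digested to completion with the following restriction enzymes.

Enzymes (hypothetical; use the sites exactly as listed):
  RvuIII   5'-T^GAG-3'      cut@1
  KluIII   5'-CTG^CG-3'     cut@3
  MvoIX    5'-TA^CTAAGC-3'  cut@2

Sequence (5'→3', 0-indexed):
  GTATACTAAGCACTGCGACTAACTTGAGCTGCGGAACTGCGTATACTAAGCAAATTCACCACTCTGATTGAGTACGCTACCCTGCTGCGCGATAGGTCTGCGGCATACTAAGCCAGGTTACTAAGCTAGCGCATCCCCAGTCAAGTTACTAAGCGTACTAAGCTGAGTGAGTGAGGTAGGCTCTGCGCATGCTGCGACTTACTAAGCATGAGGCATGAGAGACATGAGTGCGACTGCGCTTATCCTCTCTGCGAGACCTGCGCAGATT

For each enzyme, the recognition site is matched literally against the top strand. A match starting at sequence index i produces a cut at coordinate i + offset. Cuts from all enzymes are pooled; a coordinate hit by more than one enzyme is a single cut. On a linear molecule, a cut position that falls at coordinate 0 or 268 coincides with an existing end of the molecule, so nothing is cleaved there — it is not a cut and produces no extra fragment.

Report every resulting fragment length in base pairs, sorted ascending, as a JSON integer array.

[4,4,5,6,6,7,7,7,7,8,8,8,9,9,9,9,10,10,11,13,13,13,15,18,24,28]

Site scan:
  RvuIII TGAG/1: at [24, 68, 163, 167, 171, 208, 215, 224] ⇒ [25, 69, 164, 168, 172, 209, 216, 225]
  KluIII CTGCG/3: at [12, 28, 36, 84, 97, 182, 191, 233, 248, 257] ⇒ [15, 31, 39, 87, 100, 185, 194, 236, 251, 260]
  MvoIX TACTAAGC/2: at [3, 43, 105, 118, 146, 155, 199] ⇒ [5, 45, 107, 120, 148, 157, 201]

Pooled cuts: [5, 15, 25, 31, 39, 45, 69, 87, 100, 107, 120, 148, 157, 164, 168, 172, 185, 194, 201, 209, 216, 225, 236, 251, 260]

Fragments:
  [0,5): 5 bp
  [5,15): 10 bp
  [15,25): 10 bp
  [25,31): 6 bp
  [31,39): 8 bp
  [39,45): 6 bp
  [45,69): 24 bp
  [69,87): 18 bp
  [87,100): 13 bp
  [100,107): 7 bp
  [107,120): 13 bp
  [120,148): 28 bp
  [148,157): 9 bp
  [157,164): 7 bp
  [164,168): 4 bp
  [168,172): 4 bp
  [172,185): 13 bp
  [185,194): 9 bp
  [194,201): 7 bp
  [201,209): 8 bp
  [209,216): 7 bp
  [216,225): 9 bp
  [225,236): 11 bp
  [236,251): 15 bp
  [251,260): 9 bp
  [260,268): 8 bp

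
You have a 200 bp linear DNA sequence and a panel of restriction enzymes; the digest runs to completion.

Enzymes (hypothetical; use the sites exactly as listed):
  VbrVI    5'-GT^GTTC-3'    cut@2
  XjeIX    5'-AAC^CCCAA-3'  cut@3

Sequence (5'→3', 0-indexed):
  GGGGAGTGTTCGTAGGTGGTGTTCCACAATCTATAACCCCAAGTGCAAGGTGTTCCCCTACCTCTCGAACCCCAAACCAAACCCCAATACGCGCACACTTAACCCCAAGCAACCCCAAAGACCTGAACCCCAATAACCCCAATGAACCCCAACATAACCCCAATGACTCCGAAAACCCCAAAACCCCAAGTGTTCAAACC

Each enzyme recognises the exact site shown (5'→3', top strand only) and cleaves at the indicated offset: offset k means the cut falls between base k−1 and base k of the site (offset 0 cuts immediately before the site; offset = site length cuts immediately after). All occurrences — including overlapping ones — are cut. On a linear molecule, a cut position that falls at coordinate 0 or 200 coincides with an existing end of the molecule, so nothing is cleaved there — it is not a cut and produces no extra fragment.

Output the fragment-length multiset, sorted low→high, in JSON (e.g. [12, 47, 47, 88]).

Per-enzyme occurrences:
  VbrVI (GTGTTC, off=2): starts [5, 18, 49, 189] → cuts [7, 20, 51, 191]
  XjeIX (AACCCCAA, off=3): starts [34, 67, 79, 100, 110, 125, 134, 144, 155, 173, 181] → cuts [37, 70, 82, 103, 113, 128, 137, 147, 158, 176, 184]

All cut coordinates (distinct, sorted): [7, 20, 37, 51, 70, 82, 103, 113, 128, 137, 147, 158, 176, 184, 191]

Fragment lengths:
  [0,7): 7 bp
  [7,20): 13 bp
  [20,37): 17 bp
  [37,51): 14 bp
  [51,70): 19 bp
  [70,82): 12 bp
  [82,103): 21 bp
  [103,113): 10 bp
  [113,128): 15 bp
  [128,137): 9 bp
  [137,147): 10 bp
  [147,158): 11 bp
  [158,176): 18 bp
  [176,184): 8 bp
  [184,191): 7 bp
  [191,200): 9 bp

[7,7,8,9,9,10,10,11,12,13,14,15,17,18,19,21]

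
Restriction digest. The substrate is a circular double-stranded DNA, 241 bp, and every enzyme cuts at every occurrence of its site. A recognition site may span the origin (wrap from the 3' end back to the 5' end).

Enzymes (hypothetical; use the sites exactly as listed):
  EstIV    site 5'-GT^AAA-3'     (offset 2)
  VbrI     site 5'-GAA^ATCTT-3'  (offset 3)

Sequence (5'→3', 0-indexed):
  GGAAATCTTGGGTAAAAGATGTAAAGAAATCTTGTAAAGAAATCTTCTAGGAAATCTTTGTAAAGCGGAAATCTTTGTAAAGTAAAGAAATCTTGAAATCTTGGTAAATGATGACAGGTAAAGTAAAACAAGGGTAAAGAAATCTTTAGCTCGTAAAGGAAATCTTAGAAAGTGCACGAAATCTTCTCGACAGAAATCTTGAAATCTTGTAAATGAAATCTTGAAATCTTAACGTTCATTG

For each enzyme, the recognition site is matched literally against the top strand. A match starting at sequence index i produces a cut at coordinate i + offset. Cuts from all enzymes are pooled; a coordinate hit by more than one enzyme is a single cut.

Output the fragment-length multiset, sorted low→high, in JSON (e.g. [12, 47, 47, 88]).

Scan for sites:
  EstIV (GTAAA, off=2): starts [11, 20, 33, 59, 76, 81, 103, 117, 122, 133, 152, 208] → cuts [13, 22, 35, 61, 78, 83, 105, 119, 124, 135, 154, 210]
  VbrI (GAAATCTT, off=3): starts [1, 25, 38, 50, 67, 86, 94, 138, 158, 177, 192, 200, 214, 222] → cuts [4, 28, 41, 53, 70, 89, 97, 141, 161, 180, 195, 203, 217, 225]

All cut coordinates (distinct, sorted): [4, 13, 22, 28, 35, 41, 53, 61, 70, 78, 83, 89, 97, 105, 119, 124, 135, 141, 154, 161, 180, 195, 203, 210, 217, 225]

Fragments:
  4→13: 9 bp
  13→22: 9 bp
  22→28: 6 bp
  28→35: 7 bp
  35→41: 6 bp
  41→53: 12 bp
  53→61: 8 bp
  61→70: 9 bp
  70→78: 8 bp
  78→83: 5 bp
  83→89: 6 bp
  89→97: 8 bp
  97→105: 8 bp
  105→119: 14 bp
  119→124: 5 bp
  124→135: 11 bp
  135→141: 6 bp
  141→154: 13 bp
  154→161: 7 bp
  161→180: 19 bp
  180→195: 15 bp
  195→203: 8 bp
  203→210: 7 bp
  210→217: 7 bp
  217→225: 8 bp
  225→4 (wrap): 241-225+4 = 20 bp

[5,5,6,6,6,6,7,7,7,7,8,8,8,8,8,8,9,9,9,11,12,13,14,15,19,20]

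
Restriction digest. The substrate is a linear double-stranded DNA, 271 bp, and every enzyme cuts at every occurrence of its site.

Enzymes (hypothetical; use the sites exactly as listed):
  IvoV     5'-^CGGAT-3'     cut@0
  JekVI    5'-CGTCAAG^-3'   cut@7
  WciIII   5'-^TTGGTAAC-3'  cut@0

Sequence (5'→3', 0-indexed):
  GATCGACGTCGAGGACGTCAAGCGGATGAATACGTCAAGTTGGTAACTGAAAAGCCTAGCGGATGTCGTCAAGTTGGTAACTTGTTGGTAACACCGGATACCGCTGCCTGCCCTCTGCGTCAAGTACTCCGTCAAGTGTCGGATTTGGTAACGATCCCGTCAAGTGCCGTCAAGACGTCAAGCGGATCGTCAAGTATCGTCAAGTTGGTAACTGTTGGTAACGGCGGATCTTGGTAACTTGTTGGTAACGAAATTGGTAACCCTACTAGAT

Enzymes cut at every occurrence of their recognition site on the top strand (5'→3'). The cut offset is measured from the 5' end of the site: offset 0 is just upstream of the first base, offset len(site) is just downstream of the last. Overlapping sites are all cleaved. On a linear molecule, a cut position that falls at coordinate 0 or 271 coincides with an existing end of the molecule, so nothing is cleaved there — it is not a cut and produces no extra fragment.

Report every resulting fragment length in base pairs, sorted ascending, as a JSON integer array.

[3,5,6,8,10,10,10,10,10,11,11,12,12,12,14,17,18,20,20,22,30]

Scan for sites:
  IvoV (CGGAT, off=0): starts [22, 59, 94, 139, 182, 224] → cuts [22, 59, 94, 139, 182, 224]
  JekVI (CGTCAAG, off=7): starts [15, 32, 66, 117, 129, 157, 167, 175, 187, 197] → cuts [22, 39, 73, 124, 136, 164, 174, 182, 194, 204]
  WciIII (TTGGTAAC, off=0): starts [39, 73, 84, 144, 204, 214, 230, 241, 253] → cuts [39, 73, 84, 144, 204, 214, 230, 241, 253]

All cut coordinates (distinct, sorted): [22, 39, 59, 73, 84, 94, 124, 136, 139, 144, 164, 174, 182, 194, 204, 214, 224, 230, 241, 253]

Fragments:
  [0,22): 22 bp
  [22,39): 17 bp
  [39,59): 20 bp
  [59,73): 14 bp
  [73,84): 11 bp
  [84,94): 10 bp
  [94,124): 30 bp
  [124,136): 12 bp
  [136,139): 3 bp
  [139,144): 5 bp
  [144,164): 20 bp
  [164,174): 10 bp
  [174,182): 8 bp
  [182,194): 12 bp
  [194,204): 10 bp
  [204,214): 10 bp
  [214,224): 10 bp
  [224,230): 6 bp
  [230,241): 11 bp
  [241,253): 12 bp
  [253,271): 18 bp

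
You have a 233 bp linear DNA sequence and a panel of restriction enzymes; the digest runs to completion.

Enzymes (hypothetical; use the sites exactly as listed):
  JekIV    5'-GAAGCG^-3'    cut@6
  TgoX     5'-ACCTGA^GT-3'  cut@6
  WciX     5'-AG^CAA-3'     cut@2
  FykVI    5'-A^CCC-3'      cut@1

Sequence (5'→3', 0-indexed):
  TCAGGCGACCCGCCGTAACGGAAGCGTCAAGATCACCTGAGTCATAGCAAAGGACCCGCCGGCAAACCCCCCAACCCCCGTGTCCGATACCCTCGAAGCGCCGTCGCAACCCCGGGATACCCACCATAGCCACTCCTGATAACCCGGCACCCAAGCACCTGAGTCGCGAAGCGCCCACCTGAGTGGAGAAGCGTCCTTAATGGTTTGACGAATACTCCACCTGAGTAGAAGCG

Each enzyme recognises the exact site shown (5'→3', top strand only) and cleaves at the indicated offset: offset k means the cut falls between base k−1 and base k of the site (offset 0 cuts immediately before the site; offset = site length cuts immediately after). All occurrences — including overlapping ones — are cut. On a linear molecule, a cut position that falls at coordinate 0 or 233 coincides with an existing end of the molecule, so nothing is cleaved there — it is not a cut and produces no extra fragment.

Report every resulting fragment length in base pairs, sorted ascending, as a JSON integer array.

Per-enzyme occurrences:
  JekIV GAAGCG/6: at [20, 94, 167, 187, 227] ⇒ [26, 100, 173, 193] (position 233 is a terminus of the linear molecule — no cut)
  TgoX ACCTGAGT/6: at [34, 156, 176, 218] ⇒ [40, 162, 182, 224]
  WciX AGCAA/2: at [45] ⇒ [47]
  FykVI ACCC/1: at [7, 53, 65, 73, 88, 108, 118, 141, 148] ⇒ [8, 54, 66, 74, 89, 109, 119, 142, 149]

All cut coordinates (distinct, sorted): [8, 26, 40, 47, 54, 66, 74, 89, 100, 109, 119, 142, 149, 162, 173, 182, 193, 224]

Fragments:
  [0,8): 8 bp
  [8,26): 18 bp
  [26,40): 14 bp
  [40,47): 7 bp
  [47,54): 7 bp
  [54,66): 12 bp
  [66,74): 8 bp
  [74,89): 15 bp
  [89,100): 11 bp
  [100,109): 9 bp
  [109,119): 10 bp
  [119,142): 23 bp
  [142,149): 7 bp
  [149,162): 13 bp
  [162,173): 11 bp
  [173,182): 9 bp
  [182,193): 11 bp
  [193,224): 31 bp
  [224,233): 9 bp

[7,7,7,8,8,9,9,9,10,11,11,11,12,13,14,15,18,23,31]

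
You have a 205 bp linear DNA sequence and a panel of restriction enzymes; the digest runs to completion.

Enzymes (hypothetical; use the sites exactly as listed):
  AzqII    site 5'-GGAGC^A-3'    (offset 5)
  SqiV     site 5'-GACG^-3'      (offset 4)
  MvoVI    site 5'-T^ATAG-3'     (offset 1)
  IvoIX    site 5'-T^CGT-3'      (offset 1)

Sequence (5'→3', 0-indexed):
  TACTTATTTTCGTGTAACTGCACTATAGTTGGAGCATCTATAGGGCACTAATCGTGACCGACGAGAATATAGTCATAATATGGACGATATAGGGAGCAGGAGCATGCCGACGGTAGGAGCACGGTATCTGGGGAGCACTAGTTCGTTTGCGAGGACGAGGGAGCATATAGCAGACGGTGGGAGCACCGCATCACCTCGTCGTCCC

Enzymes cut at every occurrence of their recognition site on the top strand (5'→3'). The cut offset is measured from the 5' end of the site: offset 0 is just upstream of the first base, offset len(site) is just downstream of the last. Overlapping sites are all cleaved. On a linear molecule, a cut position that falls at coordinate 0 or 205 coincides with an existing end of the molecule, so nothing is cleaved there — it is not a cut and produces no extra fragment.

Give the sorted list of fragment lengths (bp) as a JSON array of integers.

[2,2,3,4,5,6,6,7,7,8,8,9,9,10,10,11,11,12,13,14,14,16,18]

Scan for sites:
  AzqII (GGAGCA, off=5): starts [30, 92, 98, 115, 131, 159, 179] → cuts [35, 97, 103, 120, 136, 164, 184]
  SqiV (GACG, off=4): starts [59, 82, 108, 153, 172] → cuts [63, 86, 112, 157, 176]
  MvoVI (TATAG, off=1): starts [23, 38, 67, 87, 165] → cuts [24, 39, 68, 88, 166]
  IvoIX (TCGT, off=1): starts [9, 51, 142, 195, 198] → cuts [10, 52, 143, 196, 199]

All cut coordinates (distinct, sorted): [10, 24, 35, 39, 52, 63, 68, 86, 88, 97, 103, 112, 120, 136, 143, 157, 164, 166, 176, 184, 196, 199]

Fragments:
  [0,10): 10 bp
  [10,24): 14 bp
  [24,35): 11 bp
  [35,39): 4 bp
  [39,52): 13 bp
  [52,63): 11 bp
  [63,68): 5 bp
  [68,86): 18 bp
  [86,88): 2 bp
  [88,97): 9 bp
  [97,103): 6 bp
  [103,112): 9 bp
  [112,120): 8 bp
  [120,136): 16 bp
  [136,143): 7 bp
  [143,157): 14 bp
  [157,164): 7 bp
  [164,166): 2 bp
  [166,176): 10 bp
  [176,184): 8 bp
  [184,196): 12 bp
  [196,199): 3 bp
  [199,205): 6 bp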